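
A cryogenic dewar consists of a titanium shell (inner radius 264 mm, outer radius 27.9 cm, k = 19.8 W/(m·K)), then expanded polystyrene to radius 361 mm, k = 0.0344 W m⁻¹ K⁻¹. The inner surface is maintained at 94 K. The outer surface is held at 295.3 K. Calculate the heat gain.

Treat each layer as a resistance in series:
  R_titanium = (1/0.264 − 1/0.279)/(4πk) = 0.2036/(4π·19.8) = 8.185×10^-4 K/W
  R_expanded polystyrene = (1/0.279 − 1/0.361)/(4πk) = 0.8141/(4π·0.0344) = 1.883 K/W
ΣR = 8.185×10^-4 + 1.883 = 1.884 K/W
Q = ΔT/ΣR = (94 K − 295.3 K)/1.884 = -107 W
(Negative Q ⇒ heat flows inward; heat gain = 107 W.)

Q = 107 W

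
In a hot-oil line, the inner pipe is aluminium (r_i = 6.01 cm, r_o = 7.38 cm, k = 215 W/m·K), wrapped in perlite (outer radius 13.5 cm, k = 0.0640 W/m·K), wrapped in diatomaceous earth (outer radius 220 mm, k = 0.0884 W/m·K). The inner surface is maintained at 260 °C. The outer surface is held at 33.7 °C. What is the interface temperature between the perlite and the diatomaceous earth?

T = 117 °C

Treat each layer as a resistance in series:
  R'_aluminium = ln(0.0738/0.0601)/(2πk) = 0.2053/(2π·215) = 1.520×10^-4 m·K/W
  R'_perlite = ln(0.135/0.0738)/(2πk) = 0.6039/(2π·0.0640) = 1.502 m·K/W
  R'_diatomaceous earth = ln(0.220/0.135)/(2πk) = 0.4884/(2π·0.0884) = 0.8792 m·K/W
ΣR = 1.520×10^-4 + 1.502 + 0.8792 = 2.381 m·K/W
Q' = ΔT/ΣR = (260 °C − 33.7 °C)/2.381 = 95.04 W/m
From the inner boundary to the perlite/diatomaceous earth interface, ΣR_partial = 1.502 m·K/W.
T_interface = T_in − Q'·ΣR_partial = 260 °C − (95.04)(1.502) = 117 °C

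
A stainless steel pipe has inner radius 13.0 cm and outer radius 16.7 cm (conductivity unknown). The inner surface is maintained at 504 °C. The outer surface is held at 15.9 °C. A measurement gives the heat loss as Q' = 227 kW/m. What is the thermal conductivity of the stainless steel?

k = 18.5 W/m·K

ΣR = ΔT/Q' = |504 − 15.9|/2.27×10^5 = 0.002150 m·K/W
ln(r₂/r₁)/(2πk) = 0.002150 ⇒ k = 0.2505/(2π·0.002150) = 18.5 W/m·K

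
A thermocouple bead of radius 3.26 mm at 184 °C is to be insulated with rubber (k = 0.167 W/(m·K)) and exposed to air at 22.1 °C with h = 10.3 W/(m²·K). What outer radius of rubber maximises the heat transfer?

r_cr = 3.24 cm

For a sphere, r_cr = 2k_ins/h = 2·0.167/10.3 = 0.0324 m = 3.24 cm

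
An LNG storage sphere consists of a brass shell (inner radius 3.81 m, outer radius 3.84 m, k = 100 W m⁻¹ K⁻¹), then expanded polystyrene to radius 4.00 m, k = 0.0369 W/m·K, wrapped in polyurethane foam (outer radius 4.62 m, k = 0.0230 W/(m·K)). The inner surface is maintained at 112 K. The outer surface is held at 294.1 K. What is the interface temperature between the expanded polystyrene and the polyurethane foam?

T = 142 K

Resistance network (inner→outer):
  R_brass = (1/3.81 − 1/3.84)/(4πk) = 0.002051/(4π·100) = 1.632×10^-6 K/W
  R_expanded polystyrene = (1/3.84 − 1/4.00)/(4πk) = 0.01042/(4π·0.0369) = 0.02246 K/W
  R_polyurethane foam = (1/4.00 − 1/4.62)/(4πk) = 0.03355/(4π·0.0230) = 0.1161 K/W
ΣR = 1.632×10^-6 + 0.02246 + 0.1161 = 0.1386 K/W
Q = ΔT/ΣR = (112 K − 294.1 K)/0.1386 = -1314 W
From the inner boundary to the expanded polystyrene/polyurethane foam interface, ΣR_partial = 0.02246 K/W.
T_interface = T_in − Q·ΣR_partial = 112 K − (-1314)(0.02246) = 142 K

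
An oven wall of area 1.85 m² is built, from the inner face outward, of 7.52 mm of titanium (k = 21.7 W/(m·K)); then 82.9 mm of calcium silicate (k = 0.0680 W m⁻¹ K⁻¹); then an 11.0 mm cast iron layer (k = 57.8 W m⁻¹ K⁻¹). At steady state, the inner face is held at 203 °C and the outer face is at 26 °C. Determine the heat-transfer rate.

Series thermal resistances, inner to outer:
  R_titanium = L/(kA) = 0.00752/(21.7·1.85) = 1.873×10^-4 K/W
  R_calcium silicate = L/(kA) = 0.0829/(0.0680·1.85) = 0.6590 K/W
  R_cast iron = L/(kA) = 0.0110/(57.8·1.85) = 1.029×10^-4 K/W
ΣR = 1.873×10^-4 + 0.6590 + 1.029×10^-4 = 0.6593 K/W
Q = ΔT/ΣR = (203 °C − 26 °C)/0.6593 = 268 W

Q = 268 W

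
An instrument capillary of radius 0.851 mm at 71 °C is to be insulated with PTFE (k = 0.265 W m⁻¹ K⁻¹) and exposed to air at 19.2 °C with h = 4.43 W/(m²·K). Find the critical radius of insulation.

r_cr = 5.98 cm

For a cylinder, r_cr = k_ins/h = 0.265/4.43 = 0.0598 m = 5.98 cm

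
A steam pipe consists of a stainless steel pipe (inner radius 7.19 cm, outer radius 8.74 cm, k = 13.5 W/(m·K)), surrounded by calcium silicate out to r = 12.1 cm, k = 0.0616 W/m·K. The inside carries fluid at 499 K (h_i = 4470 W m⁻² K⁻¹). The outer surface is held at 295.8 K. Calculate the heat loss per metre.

Q' = 241 W/m

Resistance network (inner→outer):
  R'_conv,in = 1/(2πr h) = 1/(2π·0.0719·4470) = 4.952×10^-4 m·K/W
  R'_stainless steel = ln(0.0874/0.0719)/(2πk) = 0.1952/(2π·13.5) = 0.002301 m·K/W
  R'_calcium silicate = ln(0.121/0.0874)/(2πk) = 0.3253/(2π·0.0616) = 0.8405 m·K/W
ΣR = 4.952×10^-4 + 0.002301 + 0.8405 = 0.8433 m·K/W
Q' = ΔT/ΣR = (499 K − 295.8 K)/0.8433 = 241 W/m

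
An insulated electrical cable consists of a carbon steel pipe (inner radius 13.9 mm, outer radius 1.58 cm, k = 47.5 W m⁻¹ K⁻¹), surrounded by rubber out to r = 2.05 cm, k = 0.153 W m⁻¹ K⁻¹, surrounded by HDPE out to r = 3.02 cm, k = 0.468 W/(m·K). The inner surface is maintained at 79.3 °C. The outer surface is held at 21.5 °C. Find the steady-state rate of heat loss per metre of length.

Resistance network (inner→outer):
  R'_carbon steel = ln(0.0158/0.0139)/(2πk) = 0.1281/(2π·47.5) = 4.293×10^-4 m·K/W
  R'_rubber = ln(0.0205/0.0158)/(2πk) = 0.2604/(2π·0.153) = 0.2709 m·K/W
  R'_HDPE = ln(0.0302/0.0205)/(2πk) = 0.3874/(2π·0.468) = 0.1318 m·K/W
ΣR = 4.293×10^-4 + 0.2709 + 0.1318 = 0.4031 m·K/W
Q' = ΔT/ΣR = (79.3 °C − 21.5 °C)/0.4031 = 143 W/m

Q' = 143 W/m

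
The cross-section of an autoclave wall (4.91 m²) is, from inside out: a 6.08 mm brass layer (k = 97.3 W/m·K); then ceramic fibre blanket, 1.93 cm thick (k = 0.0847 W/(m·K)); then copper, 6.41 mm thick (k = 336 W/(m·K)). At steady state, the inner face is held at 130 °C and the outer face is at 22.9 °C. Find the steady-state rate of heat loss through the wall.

Series thermal resistances, inner to outer:
  R_brass = L/(kA) = 0.00608/(97.3·4.91) = 1.273×10^-5 K/W
  R_ceramic fibre blanket = L/(kA) = 0.0193/(0.0847·4.91) = 0.04641 K/W
  R_copper = L/(kA) = 0.00641/(336·4.91) = 3.885×10^-6 K/W
ΣR = 1.273×10^-5 + 0.04641 + 3.885×10^-6 = 0.04643 K/W
Q = ΔT/ΣR = (130 °C − 22.9 °C)/0.04643 = 2310 W

Q = 2.31 kW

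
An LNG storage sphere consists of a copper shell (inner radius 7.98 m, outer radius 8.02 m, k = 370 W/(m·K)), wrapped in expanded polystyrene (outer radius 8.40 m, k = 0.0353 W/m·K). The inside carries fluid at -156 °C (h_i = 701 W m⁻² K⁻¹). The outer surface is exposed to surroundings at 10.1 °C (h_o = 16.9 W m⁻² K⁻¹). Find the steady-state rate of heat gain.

Series thermal resistances, inner to outer:
  R_conv,in = 1/(4πr²h) = 1/(4π·7.98²·701) = 1.783×10^-6 K/W
  R_copper = (1/7.98 − 1/8.02)/(4πk) = 6.250×10^-4/(4π·370) = 1.344×10^-7 K/W
  R_expanded polystyrene = (1/8.02 − 1/8.40)/(4πk) = 0.005641/(4π·0.0353) = 0.01272 K/W
  R_conv,out = 1/(4πr²h) = 1/(4π·8.40²·16.9) = 6.673×10^-5 K/W
ΣR = 1.783×10^-6 + 1.344×10^-7 + 0.01272 + 6.673×10^-5 = 0.01279 K/W
Q = ΔT/ΣR = (-156 °C − 10.1 °C)/0.01279 = -13000 W
(Negative Q ⇒ heat flows inward; heat gain = 13000 W.)

Q = 13000 W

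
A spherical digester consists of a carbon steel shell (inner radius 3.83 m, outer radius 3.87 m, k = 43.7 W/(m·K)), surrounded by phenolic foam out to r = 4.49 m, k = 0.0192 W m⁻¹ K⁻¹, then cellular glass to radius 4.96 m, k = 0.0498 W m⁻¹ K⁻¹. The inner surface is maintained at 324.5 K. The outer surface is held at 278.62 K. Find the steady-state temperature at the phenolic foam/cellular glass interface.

Resistance network (inner→outer):
  R_carbon steel = (1/3.83 − 1/3.87)/(4πk) = 0.002699/(4π·43.7) = 4.914×10^-6 K/W
  R_phenolic foam = (1/3.87 − 1/4.49)/(4πk) = 0.03568/(4π·0.0192) = 0.1479 K/W
  R_cellular glass = (1/4.49 − 1/4.96)/(4πk) = 0.02110/(4π·0.0498) = 0.03372 K/W
ΣR = 4.914×10^-6 + 0.1479 + 0.03372 = 0.1816 K/W
Q = ΔT/ΣR = (324.5 K − 278.62 K)/0.1816 = 252.6 W
From the inner boundary to the phenolic foam/cellular glass interface, ΣR_partial = 0.1479 K/W.
T_interface = T_in − Q·ΣR_partial = 324.5 K − (252.6)(0.1479) = 287.1 K

T = 287.1 K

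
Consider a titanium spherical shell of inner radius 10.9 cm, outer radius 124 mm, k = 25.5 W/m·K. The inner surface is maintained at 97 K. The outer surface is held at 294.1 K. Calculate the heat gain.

Q = 4πk·ΔT/(1/r₁ − 1/r₂) = 4π × 25.5 × 197.1 / (1/0.109 − 1/0.124) = 56900 W

Q = 56900 W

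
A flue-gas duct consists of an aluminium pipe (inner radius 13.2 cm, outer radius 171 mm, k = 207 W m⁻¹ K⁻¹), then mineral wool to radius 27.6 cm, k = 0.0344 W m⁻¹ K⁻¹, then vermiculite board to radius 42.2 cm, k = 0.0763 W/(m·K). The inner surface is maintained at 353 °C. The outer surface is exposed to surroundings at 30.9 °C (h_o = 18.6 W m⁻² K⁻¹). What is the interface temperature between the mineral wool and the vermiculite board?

Series thermal resistances, inner to outer:
  R'_aluminium = ln(0.171/0.132)/(2πk) = 0.2589/(2π·207) = 1.990×10^-4 m·K/W
  R'_mineral wool = ln(0.276/0.171)/(2πk) = 0.4787/(2π·0.0344) = 2.215 m·K/W
  R'_vermiculite board = ln(0.422/0.276)/(2πk) = 0.4246/(2π·0.0763) = 0.8857 m·K/W
  R'_conv,out = 1/(2πr h) = 1/(2π·0.422·18.6) = 0.02028 m·K/W
ΣR = 1.990×10^-4 + 2.215 + 0.8857 + 0.02028 = 3.121 m·K/W
Q' = ΔT/ΣR = (353 °C − 30.9 °C)/3.121 = 103.2 W/m
From the inner boundary to the mineral wool/vermiculite board interface, ΣR_partial = 2.215 m·K/W.
T_interface = T_in − Q'·ΣR_partial = 353 °C − (103.2)(2.215) = 124 °C

T = 124 °C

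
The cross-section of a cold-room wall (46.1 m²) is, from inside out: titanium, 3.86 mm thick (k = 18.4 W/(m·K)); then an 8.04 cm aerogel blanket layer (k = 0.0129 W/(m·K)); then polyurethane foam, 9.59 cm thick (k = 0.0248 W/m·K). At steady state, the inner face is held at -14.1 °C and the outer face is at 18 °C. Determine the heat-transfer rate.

Q = 147 W

Series thermal resistances, inner to outer:
  R_titanium = L/(kA) = 0.00386/(18.4·46.1) = 4.551×10^-6 K/W
  R_aerogel blanket = L/(kA) = 0.0804/(0.0129·46.1) = 0.1352 K/W
  R_polyurethane foam = L/(kA) = 0.0959/(0.0248·46.1) = 0.08388 K/W
ΣR = 4.551×10^-6 + 0.1352 + 0.08388 = 0.2191 K/W
Q = ΔT/ΣR = (-14.1 °C − 18 °C)/0.2191 = -147 W
(Negative Q ⇒ heat flows inward; heat gain = 147 W.)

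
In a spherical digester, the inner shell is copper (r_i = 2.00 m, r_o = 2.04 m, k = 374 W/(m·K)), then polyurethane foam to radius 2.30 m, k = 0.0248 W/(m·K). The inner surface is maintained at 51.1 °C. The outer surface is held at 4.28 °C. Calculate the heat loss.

Q = 263 W

Resistance network (inner→outer):
  R_copper = (1/2.00 − 1/2.04)/(4πk) = 0.009804/(4π·374) = 2.086×10^-6 K/W
  R_polyurethane foam = (1/2.04 − 1/2.30)/(4πk) = 0.05541/(4π·0.0248) = 0.1778 K/W
ΣR = 2.086×10^-6 + 0.1778 = 0.1778 K/W
Q = ΔT/ΣR = (51.1 °C − 4.28 °C)/0.1778 = 263 W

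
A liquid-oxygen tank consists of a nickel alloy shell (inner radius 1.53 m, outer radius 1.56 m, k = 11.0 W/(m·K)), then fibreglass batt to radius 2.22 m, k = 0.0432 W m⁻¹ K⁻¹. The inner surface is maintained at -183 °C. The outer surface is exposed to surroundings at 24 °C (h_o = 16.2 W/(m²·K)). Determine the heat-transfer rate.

Resistance network (inner→outer):
  R_nickel alloy = (1/1.53 − 1/1.56)/(4πk) = 0.01257/(4π·11.0) = 9.093×10^-5 K/W
  R_fibreglass batt = (1/1.56 − 1/2.22)/(4πk) = 0.1906/(4π·0.0432) = 0.3511 K/W
  R_conv,out = 1/(4πr²h) = 1/(4π·2.22²·16.2) = 9.967×10^-4 K/W
ΣR = 9.093×10^-5 + 0.3511 + 9.967×10^-4 = 0.3522 K/W
Q = ΔT/ΣR = (-183 °C − 24 °C)/0.3522 = -588 W
(Negative Q ⇒ heat flows inward; heat gain = 588 W.)

Q = 588 W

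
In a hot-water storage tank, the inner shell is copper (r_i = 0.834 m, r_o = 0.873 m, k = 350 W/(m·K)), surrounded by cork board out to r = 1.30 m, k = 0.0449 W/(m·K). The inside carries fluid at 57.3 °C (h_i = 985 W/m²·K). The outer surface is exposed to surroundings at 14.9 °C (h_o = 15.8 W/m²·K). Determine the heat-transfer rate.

Series thermal resistances, inner to outer:
  R_conv,in = 1/(4πr²h) = 1/(4π·0.834²·985) = 1.162×10^-4 K/W
  R_copper = (1/0.834 − 1/0.873)/(4πk) = 0.05357/(4π·350) = 1.218×10^-5 K/W
  R_cork board = (1/0.873 − 1/1.30)/(4πk) = 0.3762/(4π·0.0449) = 0.6668 K/W
  R_conv,out = 1/(4πr²h) = 1/(4π·1.30²·15.8) = 0.002980 K/W
ΣR = 1.162×10^-4 + 1.218×10^-5 + 0.6668 + 0.002980 = 0.6699 K/W
Q = ΔT/ΣR = (57.3 °C − 14.9 °C)/0.6699 = 63.3 W

Q = 63.3 W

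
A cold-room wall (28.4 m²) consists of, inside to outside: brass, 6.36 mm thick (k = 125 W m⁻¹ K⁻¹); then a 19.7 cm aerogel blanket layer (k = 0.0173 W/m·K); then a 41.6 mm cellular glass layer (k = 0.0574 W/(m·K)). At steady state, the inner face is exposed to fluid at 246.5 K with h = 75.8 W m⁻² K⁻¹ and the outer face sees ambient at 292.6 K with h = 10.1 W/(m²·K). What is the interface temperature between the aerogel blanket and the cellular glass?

T = 289.5 K

Treat each layer as a resistance in series:
  R_conv,in = 1/(hA) = 1/(75.8·28.4) = 4.645×10^-4 K/W
  R_brass = L/(kA) = 0.00636/(125·28.4) = 1.792×10^-6 K/W
  R_aerogel blanket = L/(kA) = 0.197/(0.0173·28.4) = 0.4010 K/W
  R_cellular glass = L/(kA) = 0.0416/(0.0574·28.4) = 0.02552 K/W
  R_conv,out = 1/(hA) = 1/(10.1·28.4) = 0.003486 K/W
ΣR = 4.645×10^-4 + 1.792×10^-6 + 0.4010 + 0.02552 + 0.003486 = 0.4305 K/W
Q = ΔT/ΣR = (246.5 K − 292.6 K)/0.4305 = -107.1 W
From the inner boundary to the aerogel blanket/cellular glass interface, ΣR_partial = 0.4015 K/W.
T_interface = T_in − Q·ΣR_partial = 246.5 K − (-107.1)(0.4015) = 289.5 K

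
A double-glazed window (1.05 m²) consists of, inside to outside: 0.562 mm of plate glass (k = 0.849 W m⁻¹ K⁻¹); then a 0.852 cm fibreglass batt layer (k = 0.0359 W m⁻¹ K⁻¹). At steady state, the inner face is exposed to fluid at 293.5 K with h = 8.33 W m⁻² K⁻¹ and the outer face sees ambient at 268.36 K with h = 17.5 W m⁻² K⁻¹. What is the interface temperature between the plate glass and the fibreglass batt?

T = 286.2 K

Resistance network (inner→outer):
  R_conv,in = 1/(hA) = 1/(8.33·1.05) = 0.1143 K/W
  R_plate glass = L/(kA) = 5.62×10^-4/(0.849·1.05) = 6.304×10^-4 K/W
  R_fibreglass batt = L/(kA) = 0.00852/(0.0359·1.05) = 0.2260 K/W
  R_conv,out = 1/(hA) = 1/(17.5·1.05) = 0.05442 K/W
ΣR = 0.1143 + 6.304×10^-4 + 0.2260 + 0.05442 = 0.3954 K/W
Q = ΔT/ΣR = (293.5 K − 268.36 K)/0.3954 = 63.58 W
From the inner boundary to the plate glass/fibreglass batt interface, ΣR_partial = 0.1149 K/W.
T_interface = T_in − Q·ΣR_partial = 293.5 K − (63.58)(0.1149) = 286.2 K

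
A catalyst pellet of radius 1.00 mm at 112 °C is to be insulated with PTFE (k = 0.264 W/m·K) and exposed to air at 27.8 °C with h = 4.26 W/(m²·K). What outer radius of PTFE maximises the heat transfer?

r_cr = 12.4 cm

For a sphere, r_cr = 2k_ins/h = 2·0.264/4.26 = 0.124 m = 12.4 cm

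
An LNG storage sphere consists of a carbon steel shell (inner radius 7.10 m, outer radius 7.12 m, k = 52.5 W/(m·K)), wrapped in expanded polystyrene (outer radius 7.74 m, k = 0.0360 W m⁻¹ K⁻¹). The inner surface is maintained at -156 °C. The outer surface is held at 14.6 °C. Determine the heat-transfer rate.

Resistance network (inner→outer):
  R_carbon steel = (1/7.10 − 1/7.12)/(4πk) = 3.956×10^-4/(4π·52.5) = 5.997×10^-7 K/W
  R_expanded polystyrene = (1/7.12 − 1/7.74)/(4πk) = 0.01125/(4π·0.0360) = 0.02487 K/W
ΣR = 5.997×10^-7 + 0.02487 = 0.02487 K/W
Q = ΔT/ΣR = (-156 °C − 14.6 °C)/0.02487 = -6860 W
(Negative Q ⇒ heat flows inward; heat gain = 6860 W.)

Q = 6.86 kW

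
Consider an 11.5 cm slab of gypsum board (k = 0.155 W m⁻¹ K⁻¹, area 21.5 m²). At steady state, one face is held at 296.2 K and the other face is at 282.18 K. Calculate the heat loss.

Q = kA·ΔT/L = 0.155 × 21.5 × |296.2 K − 282.18 K| / 0.115 = 406 W

Q = 406 W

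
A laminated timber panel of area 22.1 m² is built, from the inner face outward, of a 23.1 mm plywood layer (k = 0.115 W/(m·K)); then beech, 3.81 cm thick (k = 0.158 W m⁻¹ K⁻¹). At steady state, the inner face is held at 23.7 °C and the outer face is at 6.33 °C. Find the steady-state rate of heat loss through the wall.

Treat each layer as a resistance in series:
  R_plywood = L/(kA) = 0.0231/(0.115·22.1) = 0.009089 K/W
  R_beech = L/(kA) = 0.0381/(0.158·22.1) = 0.01091 K/W
ΣR = 0.009089 + 0.01091 = 0.02000 K/W
Q = ΔT/ΣR = (23.7 °C − 6.33 °C)/0.02000 = 868 W

Q = 868 W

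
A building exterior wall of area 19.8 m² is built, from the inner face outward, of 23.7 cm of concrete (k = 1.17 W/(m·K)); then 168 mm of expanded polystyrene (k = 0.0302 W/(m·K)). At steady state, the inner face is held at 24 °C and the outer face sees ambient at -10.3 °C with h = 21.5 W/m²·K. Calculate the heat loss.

Q = 117 W

Treat each layer as a resistance in series:
  R_concrete = L/(kA) = 0.237/(1.17·19.8) = 0.01023 K/W
  R_expanded polystyrene = L/(kA) = 0.168/(0.0302·19.8) = 0.2810 K/W
  R_conv,out = 1/(hA) = 1/(21.5·19.8) = 0.002349 K/W
ΣR = 0.01023 + 0.2810 + 0.002349 = 0.2936 K/W
Q = ΔT/ΣR = (24 °C − -10.3 °C)/0.2936 = 117 W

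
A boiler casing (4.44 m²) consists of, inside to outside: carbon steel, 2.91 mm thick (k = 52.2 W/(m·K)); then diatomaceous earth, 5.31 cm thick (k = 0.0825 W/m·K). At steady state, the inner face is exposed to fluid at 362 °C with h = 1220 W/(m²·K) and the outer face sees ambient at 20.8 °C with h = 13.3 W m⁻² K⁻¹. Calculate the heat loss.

Series thermal resistances, inner to outer:
  R_conv,in = 1/(hA) = 1/(1220·4.44) = 1.846×10^-4 K/W
  R_carbon steel = L/(kA) = 0.00291/(52.2·4.44) = 1.256×10^-5 K/W
  R_diatomaceous earth = L/(kA) = 0.0531/(0.0825·4.44) = 0.1450 K/W
  R_conv,out = 1/(hA) = 1/(13.3·4.44) = 0.01693 K/W
ΣR = 1.846×10^-4 + 1.256×10^-5 + 0.1450 + 0.01693 = 0.1621 K/W
Q = ΔT/ΣR = (362 °C − 20.8 °C)/0.1621 = 2100 W

Q = 2.10 kW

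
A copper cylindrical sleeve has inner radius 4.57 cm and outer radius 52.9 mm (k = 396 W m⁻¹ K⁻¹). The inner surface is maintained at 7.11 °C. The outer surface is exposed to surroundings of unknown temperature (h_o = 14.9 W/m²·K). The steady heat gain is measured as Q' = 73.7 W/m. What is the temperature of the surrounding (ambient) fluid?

Sum the resistances:
  R'_copper = ln(0.0529/0.0457)/(2πk) = 0.1463/(2π·396) = 5.880×10^-5 m·K/W
  R'_conv,out = 1/(2πr h) = 1/(2π·0.0529·14.9) = 0.2019 m·K/W
ΣR = 0.2020 m·K/W
ΔT = Q'·ΣR = 73.7 × 0.2020 = 14.89 K
Heat flows inward, so T_out = T_in + ΔT = 7.11 + 14.89 = 22.0 °C

T_out = 22.0 °C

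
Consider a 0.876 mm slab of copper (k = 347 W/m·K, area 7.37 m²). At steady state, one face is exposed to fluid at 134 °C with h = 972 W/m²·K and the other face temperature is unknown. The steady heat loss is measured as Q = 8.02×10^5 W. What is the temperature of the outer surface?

Sum the resistances:
  R_conv,in = 1/(hA) = 1/(972·7.37) = 1.396×10^-4 K/W
  R_copper = L/(kA) = 8.76×10^-4/(347·7.37) = 3.425×10^-7 K/W
ΣR = 1.399×10^-4 K/W
ΔT = Q·ΣR = 8.02×10^5 × 1.399×10^-4 = 112.2 K
Heat flows outward, so T_out = T_in − ΔT = 134 − 112.2 = 21.8 °C

T_out = 21.8 °C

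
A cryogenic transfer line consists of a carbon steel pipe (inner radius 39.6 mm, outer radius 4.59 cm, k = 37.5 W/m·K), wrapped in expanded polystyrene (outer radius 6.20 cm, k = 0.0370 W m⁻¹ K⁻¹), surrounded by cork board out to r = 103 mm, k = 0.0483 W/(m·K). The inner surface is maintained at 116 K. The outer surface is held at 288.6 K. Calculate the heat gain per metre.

Resistance network (inner→outer):
  R'_carbon steel = ln(0.0459/0.0396)/(2πk) = 0.1476/(2π·37.5) = 6.266×10^-4 m·K/W
  R'_expanded polystyrene = ln(0.0620/0.0459)/(2πk) = 0.3007/(2π·0.0370) = 1.293 m·K/W
  R'_cork board = ln(0.103/0.0620)/(2πk) = 0.5076/(2π·0.0483) = 1.673 m·K/W
ΣR = 6.266×10^-4 + 1.293 + 1.673 = 2.967 m·K/W
Q' = ΔT/ΣR = (116 K − 288.6 K)/2.967 = -58.2 W/m
(Negative Q' ⇒ heat flows inward; heat gain = 58.2 W/m.)

Q' = 58.2 W/m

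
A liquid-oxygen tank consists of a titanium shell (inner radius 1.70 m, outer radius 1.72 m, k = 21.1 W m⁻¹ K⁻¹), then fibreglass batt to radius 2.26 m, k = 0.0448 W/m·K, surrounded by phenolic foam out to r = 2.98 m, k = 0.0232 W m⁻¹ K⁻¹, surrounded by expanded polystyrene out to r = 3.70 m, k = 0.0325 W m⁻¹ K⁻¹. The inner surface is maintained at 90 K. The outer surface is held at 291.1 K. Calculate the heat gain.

Treat each layer as a resistance in series:
  R_titanium = (1/1.70 − 1/1.72)/(4πk) = 0.006840/(4π·21.1) = 2.580×10^-5 K/W
  R_fibreglass batt = (1/1.72 − 1/2.26)/(4πk) = 0.1389/(4π·0.0448) = 0.2468 K/W
  R_phenolic foam = (1/2.26 − 1/2.98)/(4πk) = 0.1069/(4π·0.0232) = 0.3667 K/W
  R_expanded polystyrene = (1/2.98 − 1/3.70)/(4πk) = 0.06530/(4π·0.0325) = 0.1599 K/W
ΣR = 2.580×10^-5 + 0.2468 + 0.3667 + 0.1599 = 0.7734 K/W
Q = ΔT/ΣR = (90 K − 291.1 K)/0.7734 = -260 W
(Negative Q ⇒ heat flows inward; heat gain = 260 W.)

Q = 260 W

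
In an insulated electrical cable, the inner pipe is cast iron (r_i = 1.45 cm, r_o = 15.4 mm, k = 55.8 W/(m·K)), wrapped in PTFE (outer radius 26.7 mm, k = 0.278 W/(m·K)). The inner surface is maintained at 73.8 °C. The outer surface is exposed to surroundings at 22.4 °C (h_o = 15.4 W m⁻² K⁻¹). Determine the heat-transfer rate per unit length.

Series thermal resistances, inner to outer:
  R'_cast iron = ln(0.0154/0.0145)/(2πk) = 0.06022/(2π·55.8) = 1.718×10^-4 m·K/W
  R'_PTFE = ln(0.0267/0.0154)/(2πk) = 0.5503/(2π·0.278) = 0.3150 m·K/W
  R'_conv,out = 1/(2πr h) = 1/(2π·0.0267·15.4) = 0.3871 m·K/W
ΣR = 1.718×10^-4 + 0.3150 + 0.3871 = 0.7023 m·K/W
Q' = ΔT/ΣR = (73.8 °C − 22.4 °C)/0.7023 = 73.2 W/m

Q' = 73.2 W/m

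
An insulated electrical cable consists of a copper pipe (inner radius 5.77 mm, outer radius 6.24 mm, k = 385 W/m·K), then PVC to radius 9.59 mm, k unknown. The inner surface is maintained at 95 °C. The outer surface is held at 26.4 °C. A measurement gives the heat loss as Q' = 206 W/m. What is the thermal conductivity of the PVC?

k = 0.205 W/m·K

ΣR = ΔT/Q' = |95 − 26.4|/206 = 0.3330 m·K/W
Known resistances:
  R'_copper = ln(0.00624/0.00577)/(2πk) = 0.07831/(2π·385) = 3.237×10^-5 m·K/W
R_PVC = ΣR − ΣR_known = 0.3330 − 3.237×10^-5 = 0.3330 m·K/W
ln(r₂/r₁)/(2πk) = 0.3330 ⇒ k = 0.4297/(2π·0.3330) = 0.205 W/m·K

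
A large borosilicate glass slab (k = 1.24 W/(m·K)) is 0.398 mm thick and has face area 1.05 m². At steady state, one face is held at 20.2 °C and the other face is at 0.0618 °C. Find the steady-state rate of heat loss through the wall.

Q = kA·ΔT/L = 1.24 × 1.05 × |20.2 °C − 0.0618 °C| / 3.98×10^-4 = 65900 W

Q = 65900 W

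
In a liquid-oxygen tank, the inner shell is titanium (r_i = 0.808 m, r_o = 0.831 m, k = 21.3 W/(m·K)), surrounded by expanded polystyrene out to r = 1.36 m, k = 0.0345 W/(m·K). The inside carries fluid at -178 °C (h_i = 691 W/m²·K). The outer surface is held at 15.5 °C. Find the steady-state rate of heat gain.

Q = 179 W

Treat each layer as a resistance in series:
  R_conv,in = 1/(4πr²h) = 1/(4π·0.808²·691) = 1.764×10^-4 K/W
  R_titanium = (1/0.808 − 1/0.831)/(4πk) = 0.03425/(4π·21.3) = 1.280×10^-4 K/W
  R_expanded polystyrene = (1/0.831 − 1/1.36)/(4πk) = 0.4681/(4π·0.0345) = 1.080 K/W
ΣR = 1.764×10^-4 + 1.280×10^-4 + 1.080 = 1.080 K/W
Q = ΔT/ΣR = (-178 °C − 15.5 °C)/1.080 = -179 W
(Negative Q ⇒ heat flows inward; heat gain = 179 W.)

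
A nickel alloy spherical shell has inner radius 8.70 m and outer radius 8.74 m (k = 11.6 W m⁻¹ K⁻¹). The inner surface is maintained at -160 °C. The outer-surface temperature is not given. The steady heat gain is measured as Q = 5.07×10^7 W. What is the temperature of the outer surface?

T_out = 23.0 °C

Series resistances:
  R_nickel alloy = (1/8.70 − 1/8.74)/(4πk) = 5.261×10^-4/(4π·11.6) = 3.609×10^-6 K/W
ΣR = 3.609×10^-6 K/W
ΔT = Q·ΣR = 5.07×10^7 × 3.609×10^-6 = 183.0 K
Heat flows inward, so T_out = T_in + ΔT = -160 + 183.0 = 23.0 °C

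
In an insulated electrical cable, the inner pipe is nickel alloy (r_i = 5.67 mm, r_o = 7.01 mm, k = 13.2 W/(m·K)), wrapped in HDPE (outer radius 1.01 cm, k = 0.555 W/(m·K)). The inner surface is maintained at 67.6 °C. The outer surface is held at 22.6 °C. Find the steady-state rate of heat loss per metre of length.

Resistance network (inner→outer):
  R'_nickel alloy = ln(0.00701/0.00567)/(2πk) = 0.2121/(2π·13.2) = 0.002558 m·K/W
  R'_HDPE = ln(0.0101/0.00701)/(2πk) = 0.3652/(2π·0.555) = 0.1047 m·K/W
ΣR = 0.002558 + 0.1047 = 0.1073 m·K/W
Q' = ΔT/ΣR = (67.6 °C − 22.6 °C)/0.1073 = 419 W/m

Q' = 419 W/m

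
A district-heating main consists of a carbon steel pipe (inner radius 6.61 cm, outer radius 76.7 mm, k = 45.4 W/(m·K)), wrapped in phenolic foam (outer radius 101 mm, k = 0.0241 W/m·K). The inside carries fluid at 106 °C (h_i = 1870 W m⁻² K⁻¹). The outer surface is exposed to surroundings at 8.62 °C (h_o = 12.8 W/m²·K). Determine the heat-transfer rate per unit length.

Treat each layer as a resistance in series:
  R'_conv,in = 1/(2πr h) = 1/(2π·0.0661·1870) = 0.001288 m·K/W
  R'_carbon steel = ln(0.0767/0.0661)/(2πk) = 0.1487/(2π·45.4) = 5.214×10^-4 m·K/W
  R'_phenolic foam = ln(0.101/0.0767)/(2πk) = 0.2752/(2π·0.0241) = 1.818 m·K/W
  R'_conv,out = 1/(2πr h) = 1/(2π·0.101·12.8) = 0.1231 m·K/W
ΣR = 0.001288 + 5.214×10^-4 + 1.818 + 0.1231 = 1.943 m·K/W
Q' = ΔT/ΣR = (106 °C − 8.62 °C)/1.943 = 50.1 W/m

Q' = 50.1 W/m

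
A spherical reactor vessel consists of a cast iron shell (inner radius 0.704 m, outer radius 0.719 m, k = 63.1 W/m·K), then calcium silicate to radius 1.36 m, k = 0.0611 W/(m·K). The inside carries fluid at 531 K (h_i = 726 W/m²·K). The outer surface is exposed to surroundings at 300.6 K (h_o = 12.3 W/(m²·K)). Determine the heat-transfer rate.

Q = 269 W

Treat each layer as a resistance in series:
  R_conv,in = 1/(4πr²h) = 1/(4π·0.704²·726) = 2.212×10^-4 K/W
  R_cast iron = (1/0.704 − 1/0.719)/(4πk) = 0.02963/(4π·63.1) = 3.737×10^-5 K/W
  R_calcium silicate = (1/0.719 − 1/1.36)/(4πk) = 0.6555/(4π·0.0611) = 0.8538 K/W
  R_conv,out = 1/(4πr²h) = 1/(4π·1.36²·12.3) = 0.003498 K/W
ΣR = 2.212×10^-4 + 3.737×10^-5 + 0.8538 + 0.003498 = 0.8576 K/W
Q = ΔT/ΣR = (531 K − 300.6 K)/0.8576 = 269 W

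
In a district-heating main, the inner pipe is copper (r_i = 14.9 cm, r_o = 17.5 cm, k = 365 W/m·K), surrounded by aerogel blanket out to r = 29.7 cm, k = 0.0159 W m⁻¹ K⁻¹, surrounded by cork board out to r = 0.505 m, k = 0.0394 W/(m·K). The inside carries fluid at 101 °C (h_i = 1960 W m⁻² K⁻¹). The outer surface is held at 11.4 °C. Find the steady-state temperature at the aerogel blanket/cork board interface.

T = 37.2 °C

Treat each layer as a resistance in series:
  R'_conv,in = 1/(2πr h) = 1/(2π·0.149·1960) = 5.450×10^-4 m·K/W
  R'_copper = ln(0.175/0.149)/(2πk) = 0.1608/(2π·365) = 7.013×10^-5 m·K/W
  R'_aerogel blanket = ln(0.297/0.175)/(2πk) = 0.5289/(2π·0.0159) = 5.295 m·K/W
  R'_cork board = ln(0.505/0.297)/(2πk) = 0.5308/(2π·0.0394) = 2.144 m·K/W
ΣR = 5.450×10^-4 + 7.013×10^-5 + 5.295 + 2.144 = 7.440 m·K/W
Q' = ΔT/ΣR = (101 °C − 11.4 °C)/7.440 = 12.04 W/m
From the inner boundary to the aerogel blanket/cork board interface, ΣR_partial = 5.296 m·K/W.
T_interface = T_in − Q'·ΣR_partial = 101 °C − (12.04)(5.296) = 37.2 °C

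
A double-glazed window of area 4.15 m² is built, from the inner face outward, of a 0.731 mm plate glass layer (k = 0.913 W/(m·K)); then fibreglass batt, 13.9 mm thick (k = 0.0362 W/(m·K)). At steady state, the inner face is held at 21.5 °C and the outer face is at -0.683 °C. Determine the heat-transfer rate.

Series thermal resistances, inner to outer:
  R_plate glass = L/(kA) = 7.31×10^-4/(0.913·4.15) = 1.929×10^-4 K/W
  R_fibreglass batt = L/(kA) = 0.0139/(0.0362·4.15) = 0.09252 K/W
ΣR = 1.929×10^-4 + 0.09252 = 0.09271 K/W
Q = ΔT/ΣR = (21.5 °C − -0.683 °C)/0.09271 = 239 W

Q = 239 W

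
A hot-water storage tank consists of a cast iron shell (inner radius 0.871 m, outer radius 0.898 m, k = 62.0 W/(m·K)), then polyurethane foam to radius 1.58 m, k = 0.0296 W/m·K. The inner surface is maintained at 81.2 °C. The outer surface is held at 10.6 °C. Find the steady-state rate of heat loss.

Q = 54.6 W

Series thermal resistances, inner to outer:
  R_cast iron = (1/0.871 − 1/0.898)/(4πk) = 0.03452/(4π·62.0) = 4.431×10^-5 K/W
  R_polyurethane foam = (1/0.898 − 1/1.58)/(4πk) = 0.4807/(4π·0.0296) = 1.292 K/W
ΣR = 4.431×10^-5 + 1.292 = 1.292 K/W
Q = ΔT/ΣR = (81.2 °C − 10.6 °C)/1.292 = 54.6 W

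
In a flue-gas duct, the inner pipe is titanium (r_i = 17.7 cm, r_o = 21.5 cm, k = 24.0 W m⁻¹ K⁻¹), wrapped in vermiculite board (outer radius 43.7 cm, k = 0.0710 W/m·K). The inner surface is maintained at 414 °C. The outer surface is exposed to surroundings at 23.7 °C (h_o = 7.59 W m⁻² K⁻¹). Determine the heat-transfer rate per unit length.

Q' = 238 W/m

Treat each layer as a resistance in series:
  R'_titanium = ln(0.215/0.177)/(2πk) = 0.1945/(2π·24.0) = 0.001290 m·K/W
  R'_vermiculite board = ln(0.437/0.215)/(2πk) = 0.7093/(2π·0.0710) = 1.590 m·K/W
  R'_conv,out = 1/(2πr h) = 1/(2π·0.437·7.59) = 0.04798 m·K/W
ΣR = 0.001290 + 1.590 + 0.04798 = 1.639 m·K/W
Q' = ΔT/ΣR = (414 °C − 23.7 °C)/1.639 = 238 W/m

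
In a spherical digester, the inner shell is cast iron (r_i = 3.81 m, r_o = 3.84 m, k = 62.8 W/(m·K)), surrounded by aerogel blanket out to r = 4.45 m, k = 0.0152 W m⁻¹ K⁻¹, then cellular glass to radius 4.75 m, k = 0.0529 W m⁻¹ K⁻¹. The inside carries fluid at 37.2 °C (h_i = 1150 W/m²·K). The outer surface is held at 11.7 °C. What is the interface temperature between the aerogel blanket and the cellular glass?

T = 14.3 °C

Treat each layer as a resistance in series:
  R_conv,in = 1/(4πr²h) = 1/(4π·3.81²·1150) = 4.767×10^-6 K/W
  R_cast iron = (1/3.81 − 1/3.84)/(4πk) = 0.002051/(4π·62.8) = 2.598×10^-6 K/W
  R_aerogel blanket = (1/3.84 − 1/4.45)/(4πk) = 0.03570/(4π·0.0152) = 0.1869 K/W
  R_cellular glass = (1/4.45 − 1/4.75)/(4πk) = 0.01419/(4π·0.0529) = 0.02135 K/W
ΣR = 4.767×10^-6 + 2.598×10^-6 + 0.1869 + 0.02135 = 0.2083 K/W
Q = ΔT/ΣR = (37.2 °C − 11.7 °C)/0.2083 = 122.4 W
From the inner boundary to the aerogel blanket/cellular glass interface, ΣR_partial = 0.1869 K/W.
T_interface = T_in − Q·ΣR_partial = 37.2 °C − (122.4)(0.1869) = 14.3 °C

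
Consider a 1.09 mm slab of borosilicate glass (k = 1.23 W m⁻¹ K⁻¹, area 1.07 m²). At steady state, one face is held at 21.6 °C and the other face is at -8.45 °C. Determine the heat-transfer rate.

Q = 36300 W

Q = kA·ΔT/L = 1.23 × 1.07 × |21.6 °C − -8.45 °C| / 0.00109 = 36300 W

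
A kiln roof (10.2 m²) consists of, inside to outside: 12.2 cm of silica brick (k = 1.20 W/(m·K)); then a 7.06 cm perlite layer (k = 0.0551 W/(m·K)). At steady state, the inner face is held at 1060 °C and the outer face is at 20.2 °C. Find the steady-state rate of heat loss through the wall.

Q = 7.67 kW

Resistance network (inner→outer):
  R_silica brick = L/(kA) = 0.122/(1.20·10.2) = 0.009967 K/W
  R_perlite = L/(kA) = 0.0706/(0.0551·10.2) = 0.1256 K/W
ΣR = 0.009967 + 0.1256 = 0.1356 K/W
Q = ΔT/ΣR = (1060 °C − 20.2 °C)/0.1356 = 7670 W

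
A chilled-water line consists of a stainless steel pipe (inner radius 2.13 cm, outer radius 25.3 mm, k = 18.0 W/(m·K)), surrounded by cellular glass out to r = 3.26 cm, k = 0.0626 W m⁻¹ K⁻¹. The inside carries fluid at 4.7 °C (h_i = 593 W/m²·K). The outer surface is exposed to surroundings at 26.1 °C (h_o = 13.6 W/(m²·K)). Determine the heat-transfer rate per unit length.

Q' = 21.0 W/m

Resistance network (inner→outer):
  R'_conv,in = 1/(2πr h) = 1/(2π·0.0213·593) = 0.01260 m·K/W
  R'_stainless steel = ln(0.0253/0.0213)/(2πk) = 0.1721/(2π·18.0) = 0.001522 m·K/W
  R'_cellular glass = ln(0.0326/0.0253)/(2πk) = 0.2535/(2π·0.0626) = 0.6445 m·K/W
  R'_conv,out = 1/(2πr h) = 1/(2π·0.0326·13.6) = 0.3590 m·K/W
ΣR = 0.01260 + 0.001522 + 0.6445 + 0.3590 = 1.018 m·K/W
Q' = ΔT/ΣR = (4.7 °C − 26.1 °C)/1.018 = -21.0 W/m
(Negative Q' ⇒ heat flows inward; heat gain = 21.0 W/m.)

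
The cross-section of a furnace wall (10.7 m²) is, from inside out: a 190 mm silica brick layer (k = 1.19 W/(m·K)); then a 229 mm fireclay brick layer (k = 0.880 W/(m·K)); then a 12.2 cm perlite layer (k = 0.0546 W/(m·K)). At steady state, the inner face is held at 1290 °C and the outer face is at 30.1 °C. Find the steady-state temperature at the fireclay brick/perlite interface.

Series thermal resistances, inner to outer:
  R_silica brick = L/(kA) = 0.190/(1.19·10.7) = 0.01492 K/W
  R_fireclay brick = L/(kA) = 0.229/(0.880·10.7) = 0.02432 K/W
  R_perlite = L/(kA) = 0.122/(0.0546·10.7) = 0.2088 K/W
ΣR = 0.01492 + 0.02432 + 0.2088 = 0.2480 K/W
Q = ΔT/ΣR = (1290 °C − 30.1 °C)/0.2480 = 5080 W
From the inner boundary to the fireclay brick/perlite interface, ΣR_partial = 0.03924 K/W.
T_interface = T_in − Q·ΣR_partial = 1290 °C − (5080)(0.03924) = 1091 °C

T = 1091 °C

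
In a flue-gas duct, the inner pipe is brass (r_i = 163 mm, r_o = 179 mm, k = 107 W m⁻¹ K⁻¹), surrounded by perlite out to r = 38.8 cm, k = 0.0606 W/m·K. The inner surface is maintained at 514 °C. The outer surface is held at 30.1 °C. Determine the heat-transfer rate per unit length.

Q' = 238 W/m

Treat each layer as a resistance in series:
  R'_brass = ln(0.179/0.163)/(2πk) = 0.09364/(2π·107) = 1.393×10^-4 m·K/W
  R'_perlite = ln(0.388/0.179)/(2πk) = 0.7736/(2π·0.0606) = 2.032 m·K/W
ΣR = 1.393×10^-4 + 2.032 = 2.032 m·K/W
Q' = ΔT/ΣR = (514 °C − 30.1 °C)/2.032 = 238 W/m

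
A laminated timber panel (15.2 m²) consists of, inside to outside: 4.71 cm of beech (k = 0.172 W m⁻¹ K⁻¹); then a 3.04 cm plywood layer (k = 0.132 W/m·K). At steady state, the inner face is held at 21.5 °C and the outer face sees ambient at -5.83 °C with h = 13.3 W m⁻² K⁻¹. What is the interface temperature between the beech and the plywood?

T = 8.58 °C

Resistance network (inner→outer):
  R_beech = L/(kA) = 0.0471/(0.172·15.2) = 0.01802 K/W
  R_plywood = L/(kA) = 0.0304/(0.132·15.2) = 0.01515 K/W
  R_conv,out = 1/(hA) = 1/(13.3·15.2) = 0.004947 K/W
ΣR = 0.01802 + 0.01515 + 0.004947 = 0.03812 K/W
Q = ΔT/ΣR = (21.5 °C − -5.83 °C)/0.03812 = 716.9 W
From the inner boundary to the beech/plywood interface, ΣR_partial = 0.01802 K/W.
T_interface = T_in − Q·ΣR_partial = 21.5 °C − (716.9)(0.01802) = 8.58 °C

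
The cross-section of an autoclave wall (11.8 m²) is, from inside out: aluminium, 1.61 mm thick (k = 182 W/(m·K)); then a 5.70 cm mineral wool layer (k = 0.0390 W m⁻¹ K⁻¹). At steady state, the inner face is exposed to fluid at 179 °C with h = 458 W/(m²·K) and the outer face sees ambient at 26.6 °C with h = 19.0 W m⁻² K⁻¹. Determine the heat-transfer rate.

Q = 1190 W

Resistance network (inner→outer):
  R_conv,in = 1/(hA) = 1/(458·11.8) = 1.850×10^-4 K/W
  R_aluminium = L/(kA) = 0.00161/(182·11.8) = 7.497×10^-7 K/W
  R_mineral wool = L/(kA) = 0.0570/(0.0390·11.8) = 0.1239 K/W
  R_conv,out = 1/(hA) = 1/(19.0·11.8) = 0.004460 K/W
ΣR = 1.850×10^-4 + 7.497×10^-7 + 0.1239 + 0.004460 = 0.1285 K/W
Q = ΔT/ΣR = (179 °C − 26.6 °C)/0.1285 = 1190 W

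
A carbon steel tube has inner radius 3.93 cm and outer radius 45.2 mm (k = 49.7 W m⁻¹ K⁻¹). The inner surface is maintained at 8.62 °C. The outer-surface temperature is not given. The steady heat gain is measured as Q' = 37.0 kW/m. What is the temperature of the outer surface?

T_out = 25.2 °C

Sum the resistances:
  R'_carbon steel = ln(0.0452/0.0393)/(2πk) = 0.1399/(2π·49.7) = 4.479×10^-4 m·K/W
ΣR = 4.479×10^-4 m·K/W
ΔT = Q'·ΣR = 37000 × 4.479×10^-4 = 16.57 K
Heat flows inward, so T_out = T_in + ΔT = 8.62 + 16.57 = 25.2 °C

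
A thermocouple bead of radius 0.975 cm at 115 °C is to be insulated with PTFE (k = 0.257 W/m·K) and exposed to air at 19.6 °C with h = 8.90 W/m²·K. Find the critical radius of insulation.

For a sphere, r_cr = 2k_ins/h = 2·0.257/8.90 = 0.0578 m = 5.78 cm

r_cr = 5.78 cm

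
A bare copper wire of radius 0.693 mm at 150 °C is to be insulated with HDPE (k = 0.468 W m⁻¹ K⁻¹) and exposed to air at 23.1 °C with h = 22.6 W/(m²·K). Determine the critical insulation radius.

For a cylinder, r_cr = k_ins/h = 0.468/22.6 = 0.0207 m = 2.07 cm

r_cr = 2.07 cm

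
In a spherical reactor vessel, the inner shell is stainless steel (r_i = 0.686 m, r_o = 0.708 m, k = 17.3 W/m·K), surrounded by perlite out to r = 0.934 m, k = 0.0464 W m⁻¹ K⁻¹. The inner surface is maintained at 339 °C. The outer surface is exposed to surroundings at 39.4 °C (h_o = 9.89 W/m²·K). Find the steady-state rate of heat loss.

Q = 503 W

Series thermal resistances, inner to outer:
  R_stainless steel = (1/0.686 − 1/0.708)/(4πk) = 0.04530/(4π·17.3) = 2.084×10^-4 K/W
  R_perlite = (1/0.708 − 1/0.934)/(4πk) = 0.3418/(4π·0.0464) = 0.5861 K/W
  R_conv,out = 1/(4πr²h) = 1/(4π·0.934²·9.89) = 0.009224 K/W
ΣR = 2.084×10^-4 + 0.5861 + 0.009224 = 0.5955 K/W
Q = ΔT/ΣR = (339 °C − 39.4 °C)/0.5955 = 503 W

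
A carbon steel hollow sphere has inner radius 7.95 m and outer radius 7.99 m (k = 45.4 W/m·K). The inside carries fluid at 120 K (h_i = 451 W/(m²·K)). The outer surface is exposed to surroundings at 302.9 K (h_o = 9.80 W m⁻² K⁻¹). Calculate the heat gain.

Resistance network (inner→outer):
  R_conv,in = 1/(4πr²h) = 1/(4π·7.95²·451) = 2.792×10^-6 K/W
  R_carbon steel = (1/7.95 − 1/7.99)/(4πk) = 6.297×10^-4/(4π·45.4) = 1.104×10^-6 K/W
  R_conv,out = 1/(4πr²h) = 1/(4π·7.99²·9.80) = 1.272×10^-4 K/W
ΣR = 2.792×10^-6 + 1.104×10^-6 + 1.272×10^-4 = 1.311×10^-4 K/W
Q = ΔT/ΣR = (120 K − 302.9 K)/1.311×10^-4 = -1.40×10^6 W
(Negative Q ⇒ heat flows inward; heat gain = 1.40×10^6 W.)

Q = 1400 kW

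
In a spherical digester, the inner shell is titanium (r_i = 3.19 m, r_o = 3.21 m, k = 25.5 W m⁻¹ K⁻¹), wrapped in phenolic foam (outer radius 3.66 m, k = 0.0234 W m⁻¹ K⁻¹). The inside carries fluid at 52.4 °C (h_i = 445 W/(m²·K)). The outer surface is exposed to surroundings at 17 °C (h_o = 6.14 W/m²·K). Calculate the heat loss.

Q = 270 W

Treat each layer as a resistance in series:
  R_conv,in = 1/(4πr²h) = 1/(4π·3.19²·445) = 1.757×10^-5 K/W
  R_titanium = (1/3.19 − 1/3.21)/(4πk) = 0.001953/(4π·25.5) = 6.095×10^-6 K/W
  R_phenolic foam = (1/3.21 − 1/3.66)/(4πk) = 0.03830/(4π·0.0234) = 0.1303 K/W
  R_conv,out = 1/(4πr²h) = 1/(4π·3.66²·6.14) = 9.675×10^-4 K/W
ΣR = 1.757×10^-5 + 6.095×10^-6 + 0.1303 + 9.675×10^-4 = 0.1313 K/W
Q = ΔT/ΣR = (52.4 °C − 17 °C)/0.1313 = 270 W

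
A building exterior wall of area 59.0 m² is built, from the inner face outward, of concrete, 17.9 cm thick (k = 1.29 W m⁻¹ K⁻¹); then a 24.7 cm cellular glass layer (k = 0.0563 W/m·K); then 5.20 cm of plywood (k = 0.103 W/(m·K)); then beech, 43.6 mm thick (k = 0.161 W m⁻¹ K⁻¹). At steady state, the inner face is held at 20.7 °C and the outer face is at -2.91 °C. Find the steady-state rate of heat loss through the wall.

Series thermal resistances, inner to outer:
  R_concrete = L/(kA) = 0.179/(1.29·59.0) = 0.002352 K/W
  R_cellular glass = L/(kA) = 0.247/(0.0563·59.0) = 0.07436 K/W
  R_plywood = L/(kA) = 0.0520/(0.103·59.0) = 0.008557 K/W
  R_beech = L/(kA) = 0.0436/(0.161·59.0) = 0.004590 K/W
ΣR = 0.002352 + 0.07436 + 0.008557 + 0.004590 = 0.08986 K/W
Q = ΔT/ΣR = (20.7 °C − -2.91 °C)/0.08986 = 263 W

Q = 263 W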